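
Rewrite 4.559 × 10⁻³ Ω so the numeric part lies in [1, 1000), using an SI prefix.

4.559 mΩ

= 4.559 × 10⁻³ Ω; 10⁻³ is milli.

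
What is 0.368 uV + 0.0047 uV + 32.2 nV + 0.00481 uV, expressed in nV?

In nV:
  0.368 uV = 0.368 × 10³ nV = 368
  0.0047 uV = 0.0047 × 10³ nV = 4.7
  32.2 nV → 32.2
  0.00481 uV = 0.00481 × 10³ nV = 4.81
Sum: 368 + 4.7 + 32.2 + 4.81 = 409.71

409.71 nV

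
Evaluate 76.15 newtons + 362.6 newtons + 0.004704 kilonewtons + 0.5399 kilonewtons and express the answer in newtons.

In newtons:
  76.15 newtons → 76.15
  362.6 newtons → 362.6
  0.004704 kilonewtons = 0.004704e3 newtons = 4.704
  0.5399 kilonewtons = 0.5399e3 newtons = 539.9
Sum: 76.15 + 362.6 + 4.704 + 539.9 = 983.354

983.354 newtons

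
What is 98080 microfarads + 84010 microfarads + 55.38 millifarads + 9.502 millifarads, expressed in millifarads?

246.972 millifarads

In millifarads:
  98080 microfarads = 98080 × 10⁻³ millifarads = 98.08
  84010 microfarads = 84010 × 10⁻³ millifarads = 84.01
  55.38 millifarads → 55.38
  9.502 millifarads → 9.502
Sum: 98.08 + 84.01 + 55.38 + 9.502 = 246.972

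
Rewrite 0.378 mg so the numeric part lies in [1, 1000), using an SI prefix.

= 378e-6 g; 1e-6 is micro.

378 ug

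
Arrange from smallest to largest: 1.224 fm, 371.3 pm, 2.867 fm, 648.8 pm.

1.224 fm < 2.867 fm < 371.3 pm < 648.8 pm

1.224 fm = 0.000000000000001224 m
371.3 pm = 0.0000000003713 m
2.867 fm = 0.000000000000002867 m
648.8 pm = 0.0000000006488 m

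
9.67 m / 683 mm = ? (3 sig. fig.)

14.2

(9.67) / (683 × 10^-3) = 0.01416 × 10^3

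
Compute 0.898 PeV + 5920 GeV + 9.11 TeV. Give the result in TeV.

In TeV:
  0.898 PeV = 0.898e3 TeV = 898
  5920 GeV = 5920e-3 TeV = 5.92
  9.11 TeV → 9.11
Sum: 898 + 5.92 + 9.11 = 913.03

913.03 TeV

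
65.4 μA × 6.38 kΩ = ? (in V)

65.4 × 10⁻⁶ × 6.38 × 10³ = 417.252 × 10⁻³ V

0.417252 V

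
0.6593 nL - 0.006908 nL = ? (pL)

In pL:
  0.6593 nL = 0.6593e3 pL = 659.3
  0.006908 nL = 0.006908e3 pL = 6.908
Difference: 659.3 - 6.908 = 652.392

652.392 pL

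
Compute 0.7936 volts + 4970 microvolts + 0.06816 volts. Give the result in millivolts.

866.73 millivolts

In millivolts:
  0.7936 volts = 0.7936 × 10³ millivolts = 793.6
  4970 microvolts = 4970 × 10⁻³ millivolts = 4.97
  0.06816 volts = 0.06816 × 10³ millivolts = 68.16
Sum: 793.6 + 4.97 + 68.16 = 866.73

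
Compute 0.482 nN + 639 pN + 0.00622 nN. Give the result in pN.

1127.22 pN

In pN:
  0.482 nN = 0.482 × 10³ pN = 482
  639 pN → 639
  0.00622 nN = 0.00622 × 10³ pN = 6.22
Sum: 482 + 639 + 6.22 = 1127.22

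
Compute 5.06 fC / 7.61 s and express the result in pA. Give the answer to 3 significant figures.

(5.06 × 10⁻¹⁵) / (7.61) = 0.66491 × 10⁻¹⁵ A

0.000665 pA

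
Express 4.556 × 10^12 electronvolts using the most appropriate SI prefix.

= 4.556 × 10^12 electronvolts; 10^12 is tera.

4.556 teraelectronvolts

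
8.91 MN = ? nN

mega = 10⁶, nano = 10⁻⁹; factor is 10¹⁵.
8.91 × 10¹⁵ = 8910000000000000

8910000000000000 nN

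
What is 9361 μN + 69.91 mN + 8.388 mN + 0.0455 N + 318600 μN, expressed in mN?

451.759 mN

In mN:
  9361 μN = 9361e-3 mN = 9.361
  69.91 mN → 69.91
  8.388 mN → 8.388
  0.0455 N = 0.0455e3 mN = 45.5
  318600 μN = 318600e-3 mN = 318.6
Sum: 9.361 + 69.91 + 8.388 + 45.5 + 318.6 = 451.759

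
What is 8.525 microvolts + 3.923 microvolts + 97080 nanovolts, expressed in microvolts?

109.528 microvolts

In microvolts:
  8.525 microvolts → 8.525
  3.923 microvolts → 3.923
  97080 nanovolts = 97080 × 10⁻³ microvolts = 97.08
Sum: 8.525 + 3.923 + 97.08 = 109.528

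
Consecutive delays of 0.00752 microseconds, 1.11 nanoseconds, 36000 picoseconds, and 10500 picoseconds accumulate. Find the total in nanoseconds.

55.13 nanoseconds

In nanoseconds:
  0.00752 microseconds = 0.00752 × 10³ nanoseconds = 7.52
  1.11 nanoseconds → 1.11
  36000 picoseconds = 36000 × 10⁻³ nanoseconds = 36
  10500 picoseconds = 10500 × 10⁻³ nanoseconds = 10.5
Sum: 7.52 + 1.11 + 36 + 10.5 = 55.13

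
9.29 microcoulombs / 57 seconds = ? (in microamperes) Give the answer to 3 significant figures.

0.163 microamperes

(9.29 × 10⁻⁶) / (57) = 0.16298 × 10⁻⁶ A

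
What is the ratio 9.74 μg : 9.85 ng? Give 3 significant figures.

(9.74e-6) / (9.85e-9) = 0.9888e3

989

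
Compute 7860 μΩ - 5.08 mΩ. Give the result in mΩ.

In mΩ:
  7860 μΩ = 7860 × 10⁻³ mΩ = 7.86
  5.08 mΩ → 5.08
Difference: 7.86 - 5.08 = 2.78

2.78 mΩ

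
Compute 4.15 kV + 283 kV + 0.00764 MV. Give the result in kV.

294.79 kV

In kV:
  4.15 kV → 4.15
  283 kV → 283
  0.00764 MV = 0.00764 × 10^3 kV = 7.64
Sum: 4.15 + 283 + 7.64 = 294.79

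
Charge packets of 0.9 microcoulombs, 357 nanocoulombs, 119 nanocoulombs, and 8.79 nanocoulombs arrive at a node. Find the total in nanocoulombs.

1384.79 nanocoulombs

In nanocoulombs:
  0.9 microcoulombs = 0.9 × 10³ nanocoulombs = 900
  357 nanocoulombs → 357
  119 nanocoulombs → 119
  8.79 nanocoulombs → 8.79
Sum: 900 + 357 + 119 + 8.79 = 1384.79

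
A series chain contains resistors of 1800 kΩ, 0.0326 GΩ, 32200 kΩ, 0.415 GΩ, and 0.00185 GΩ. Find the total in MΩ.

483.45 MΩ

In MΩ:
  1800 kΩ = 1800e-3 MΩ = 1.8
  0.0326 GΩ = 0.0326e3 MΩ = 32.6
  32200 kΩ = 32200e-3 MΩ = 32.2
  0.415 GΩ = 0.415e3 MΩ = 415
  0.00185 GΩ = 0.00185e3 MΩ = 1.85
Sum: 1.8 + 32.6 + 32.2 + 415 + 1.85 = 483.45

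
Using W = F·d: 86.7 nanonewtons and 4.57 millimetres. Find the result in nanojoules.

86.7 × 10⁻⁹ × 4.57 × 10⁻³ = 396.219 × 10⁻¹² J

0.396219 nanojoules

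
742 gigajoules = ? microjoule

742000000000000000 microjoules

giga = 10⁹, micro = 10⁻⁶; factor is 10¹⁵.
742 × 10¹⁵ = 742000000000000000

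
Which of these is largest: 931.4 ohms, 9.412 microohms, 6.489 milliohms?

931.4 ohms

931.4 ohms = 931.4 ohms
9.412 microohms = 0.000009412 ohms
6.489 milliohms = 0.006489 ohms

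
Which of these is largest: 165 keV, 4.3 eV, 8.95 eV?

165 keV

165 keV = 165000 eV
4.3 eV = 4.3 eV
8.95 eV = 8.95 eV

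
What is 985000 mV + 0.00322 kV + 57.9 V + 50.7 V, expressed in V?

In V:
  985000 mV = 985000 × 10^-3 V = 985
  0.00322 kV = 0.00322 × 10^3 V = 3.22
  57.9 V → 57.9
  50.7 V → 50.7
Sum: 985 + 3.22 + 57.9 + 50.7 = 1096.82

1096.82 V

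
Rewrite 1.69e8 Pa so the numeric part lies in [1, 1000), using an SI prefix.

169 MPa

= 169e6 Pa; 1e6 is mega.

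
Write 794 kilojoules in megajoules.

kilo = 10³, mega = 10⁶; factor is 10⁻³.
794 × 10⁻³ = 0.794

0.794 megajoules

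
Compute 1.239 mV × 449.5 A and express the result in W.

0.5569305 W

1.239 × 10^-3 × 449.5 = 556.9305 × 10^-3 W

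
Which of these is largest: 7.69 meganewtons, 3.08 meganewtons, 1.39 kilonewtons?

7.69 meganewtons

7.69 meganewtons = 7690000 newtons
3.08 meganewtons = 3080000 newtons
1.39 kilonewtons = 1390 newtons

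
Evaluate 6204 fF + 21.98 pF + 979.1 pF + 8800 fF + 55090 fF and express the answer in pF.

In pF:
  6204 fF = 6204 × 10⁻³ pF = 6.204
  21.98 pF → 21.98
  979.1 pF → 979.1
  8800 fF = 8800 × 10⁻³ pF = 8.8
  55090 fF = 55090 × 10⁻³ pF = 55.09
Sum: 6.204 + 21.98 + 979.1 + 8.8 + 55.09 = 1071.174

1071.174 pF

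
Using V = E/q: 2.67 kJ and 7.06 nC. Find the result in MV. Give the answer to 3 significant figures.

(2.67 × 10³) / (7.06 × 10⁻⁹) = 0.37819 × 10¹² V

378000 MV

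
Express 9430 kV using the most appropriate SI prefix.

= 9.43 × 10⁶ V; 10⁶ is mega.

9.43 MV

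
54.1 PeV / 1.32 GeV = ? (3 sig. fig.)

(54.1 × 10¹⁵) / (1.32 × 10⁹) = 40.98 × 10⁶

41000000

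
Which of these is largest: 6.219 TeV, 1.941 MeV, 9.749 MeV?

6.219 TeV

6.219 TeV = 6219000000000 eV
1.941 MeV = 1941000 eV
9.749 MeV = 9749000 eV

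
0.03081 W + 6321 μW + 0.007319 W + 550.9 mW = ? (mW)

595.35 mW

In mW:
  0.03081 W = 0.03081 × 10³ mW = 30.81
  6321 μW = 6321 × 10⁻³ mW = 6.321
  0.007319 W = 0.007319 × 10³ mW = 7.319
  550.9 mW → 550.9
Sum: 30.81 + 6.321 + 7.319 + 550.9 = 595.35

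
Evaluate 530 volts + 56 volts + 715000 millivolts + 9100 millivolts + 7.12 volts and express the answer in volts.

In volts:
  530 volts → 530
  56 volts → 56
  715000 millivolts = 715000 × 10⁻³ volts = 715
  9100 millivolts = 9100 × 10⁻³ volts = 9.1
  7.12 volts → 7.12
Sum: 530 + 56 + 715 + 9.1 + 7.12 = 1317.22

1317.22 volts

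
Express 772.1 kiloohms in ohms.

kilo = 10³, (no prefix) = 10⁰; factor is 10³.
772.1 × 10³ = 772100

772100 ohms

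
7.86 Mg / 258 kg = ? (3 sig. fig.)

30.5

(7.86 × 10⁶) / (258 × 10³) = 0.03047 × 10³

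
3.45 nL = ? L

nano = 10^-9, (no prefix) = 10^0; factor is 10^-9.
3.45 × 10^-9 = 0.00000000345

0.00000000345 L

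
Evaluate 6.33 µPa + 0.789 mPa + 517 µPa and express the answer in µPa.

1312.33 µPa

In µPa:
  6.33 µPa → 6.33
  0.789 mPa = 0.789 × 10^3 µPa = 789
  517 µPa → 517
Sum: 6.33 + 789 + 517 = 1312.33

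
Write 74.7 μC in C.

micro = 10⁻⁶, (no prefix) = 10⁰; factor is 10⁻⁶.
74.7 × 10⁻⁶ = 0.0000747

0.0000747 C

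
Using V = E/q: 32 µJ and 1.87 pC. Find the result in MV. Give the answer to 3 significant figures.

(32 × 10^-6) / (1.87 × 10^-12) = 17.112 × 10^6 V

17.1 MV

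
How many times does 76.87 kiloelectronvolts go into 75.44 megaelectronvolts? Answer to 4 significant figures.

981.4

(75.44 × 10^6) / (76.87 × 10^3) = 0.9814 × 10^3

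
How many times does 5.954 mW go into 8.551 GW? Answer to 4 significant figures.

1436000000000

(8.551e9) / (5.954e-3) = 1.4362e12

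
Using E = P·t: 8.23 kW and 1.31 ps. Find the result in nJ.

10.7813 nJ

8.23 × 10³ × 1.31 × 10⁻¹² = 10.7813 × 10⁻⁹ J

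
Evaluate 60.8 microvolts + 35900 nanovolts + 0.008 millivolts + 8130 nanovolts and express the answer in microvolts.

In microvolts:
  60.8 microvolts → 60.8
  35900 nanovolts = 35900e-3 microvolts = 35.9
  0.008 millivolts = 0.008e3 microvolts = 8
  8130 nanovolts = 8130e-3 microvolts = 8.13
Sum: 60.8 + 35.9 + 8 + 8.13 = 112.83

112.83 microvolts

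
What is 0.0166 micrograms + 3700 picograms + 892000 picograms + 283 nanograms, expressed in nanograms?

1195.3 nanograms

In nanograms:
  0.0166 micrograms = 0.0166 × 10³ nanograms = 16.6
  3700 picograms = 3700 × 10⁻³ nanograms = 3.7
  892000 picograms = 892000 × 10⁻³ nanograms = 892
  283 nanograms → 283
Sum: 16.6 + 3.7 + 892 + 283 = 1195.3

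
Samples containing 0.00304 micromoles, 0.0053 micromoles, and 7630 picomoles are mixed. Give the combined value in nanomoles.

15.97 nanomoles

In nanomoles:
  0.00304 micromoles = 0.00304e3 nanomoles = 3.04
  0.0053 micromoles = 0.0053e3 nanomoles = 5.3
  7630 picomoles = 7630e-3 nanomoles = 7.63
Sum: 3.04 + 5.3 + 7.63 = 15.97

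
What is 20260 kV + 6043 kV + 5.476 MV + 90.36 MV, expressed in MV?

122.139 MV

In MV:
  20260 kV = 20260 × 10^-3 MV = 20.26
  6043 kV = 6043 × 10^-3 MV = 6.043
  5.476 MV → 5.476
  90.36 MV → 90.36
Sum: 20.26 + 6.043 + 5.476 + 90.36 = 122.139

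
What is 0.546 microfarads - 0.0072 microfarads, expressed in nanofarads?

In nanofarads:
  0.546 microfarads = 0.546e3 nanofarads = 546
  0.0072 microfarads = 0.0072e3 nanofarads = 7.2
Difference: 546 - 7.2 = 538.8

538.8 nanofarads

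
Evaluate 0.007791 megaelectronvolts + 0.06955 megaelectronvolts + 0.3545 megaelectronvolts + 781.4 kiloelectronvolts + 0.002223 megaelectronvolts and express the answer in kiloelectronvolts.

1215.464 kiloelectronvolts

In kiloelectronvolts:
  0.007791 megaelectronvolts = 0.007791e3 kiloelectronvolts = 7.791
  0.06955 megaelectronvolts = 0.06955e3 kiloelectronvolts = 69.55
  0.3545 megaelectronvolts = 0.3545e3 kiloelectronvolts = 354.5
  781.4 kiloelectronvolts → 781.4
  0.002223 megaelectronvolts = 0.002223e3 kiloelectronvolts = 2.223
Sum: 7.791 + 69.55 + 354.5 + 781.4 + 2.223 = 1215.464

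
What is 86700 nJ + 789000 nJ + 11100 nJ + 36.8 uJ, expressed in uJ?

In uJ:
  86700 nJ = 86700 × 10^-3 uJ = 86.7
  789000 nJ = 789000 × 10^-3 uJ = 789
  11100 nJ = 11100 × 10^-3 uJ = 11.1
  36.8 uJ → 36.8
Sum: 86.7 + 789 + 11.1 + 36.8 = 923.6

923.6 uJ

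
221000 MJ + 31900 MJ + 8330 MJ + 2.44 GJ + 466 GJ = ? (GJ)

729.67 GJ

In GJ:
  221000 MJ = 221000 × 10⁻³ GJ = 221
  31900 MJ = 31900 × 10⁻³ GJ = 31.9
  8330 MJ = 8330 × 10⁻³ GJ = 8.33
  2.44 GJ → 2.44
  466 GJ → 466
Sum: 221 + 31.9 + 8.33 + 2.44 + 466 = 729.67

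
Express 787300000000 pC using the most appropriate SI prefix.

787.3 mC

= 787.3 × 10^-3 C; 10^-3 is milli.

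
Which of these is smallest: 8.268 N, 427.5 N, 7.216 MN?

8.268 N = 8.268 N
427.5 N = 427.5 N
7.216 MN = 7216000 N

8.268 N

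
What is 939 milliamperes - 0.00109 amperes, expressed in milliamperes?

In milliamperes:
  939 milliamperes → 939
  0.00109 amperes = 0.00109 × 10³ milliamperes = 1.09
Difference: 939 - 1.09 = 937.91

937.91 milliamperes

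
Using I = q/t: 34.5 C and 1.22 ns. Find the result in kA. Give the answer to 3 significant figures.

(34.5) / (1.22 × 10^-9) = 28.279 × 10^9 A

28300000 kA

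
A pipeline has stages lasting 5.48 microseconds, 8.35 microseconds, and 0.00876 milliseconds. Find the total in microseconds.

In microseconds:
  5.48 microseconds → 5.48
  8.35 microseconds → 8.35
  0.00876 milliseconds = 0.00876 × 10^3 microseconds = 8.76
Sum: 5.48 + 8.35 + 8.76 = 22.59

22.59 microseconds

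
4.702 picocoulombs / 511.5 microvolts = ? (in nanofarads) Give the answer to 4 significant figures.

(4.702e-12) / (511.5e-6) = 0.00919257e-6 F

9.193 nanofarads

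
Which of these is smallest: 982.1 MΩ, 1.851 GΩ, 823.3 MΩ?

982.1 MΩ = 982100000 Ω
1.851 GΩ = 1851000000 Ω
823.3 MΩ = 823300000 Ω

823.3 MΩ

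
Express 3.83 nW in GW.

0.00000000000000000383 GW

nano = 10^-9, giga = 10^9; factor is 10^-18.
3.83 × 10^-18 = 0.00000000000000000383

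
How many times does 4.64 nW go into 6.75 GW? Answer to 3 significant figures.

(6.75 × 10⁹) / (4.64 × 10⁻⁹) = 1.455 × 10¹⁸

1450000000000000000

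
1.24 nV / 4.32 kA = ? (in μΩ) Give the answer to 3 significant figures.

0.000000287 μΩ

(1.24 × 10⁻⁹) / (4.32 × 10³) = 0.28704 × 10⁻¹² Ω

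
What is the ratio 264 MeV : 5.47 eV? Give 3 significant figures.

48300000

(264 × 10^6) / (5.47) = 48.26 × 10^6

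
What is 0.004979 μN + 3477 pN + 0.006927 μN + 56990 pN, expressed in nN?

72.373 nN

In nN:
  0.004979 μN = 0.004979 × 10^3 nN = 4.979
  3477 pN = 3477 × 10^-3 nN = 3.477
  0.006927 μN = 0.006927 × 10^3 nN = 6.927
  56990 pN = 56990 × 10^-3 nN = 56.99
Sum: 4.979 + 3.477 + 6.927 + 56.99 = 72.373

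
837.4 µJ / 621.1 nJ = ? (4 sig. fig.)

1348

(837.4 × 10^-6) / (621.1 × 10^-9) = 1.3483 × 10^3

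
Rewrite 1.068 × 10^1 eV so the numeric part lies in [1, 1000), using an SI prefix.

= 10.68 eV; mantissa already in [1, 1000).

10.68 eV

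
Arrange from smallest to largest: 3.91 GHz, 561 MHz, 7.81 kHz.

3.91 GHz = 3910000000 Hz
561 MHz = 561000000 Hz
7.81 kHz = 7810 Hz

7.81 kHz < 561 MHz < 3.91 GHz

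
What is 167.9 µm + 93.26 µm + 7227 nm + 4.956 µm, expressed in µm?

In µm:
  167.9 µm → 167.9
  93.26 µm → 93.26
  7227 nm = 7227e-3 µm = 7.227
  4.956 µm → 4.956
Sum: 167.9 + 93.26 + 7.227 + 4.956 = 273.343

273.343 µm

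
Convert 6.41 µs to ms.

0.00641 ms

micro = 10^-6, milli = 10^-3; factor is 10^-3.
6.41 × 10^-3 = 0.00641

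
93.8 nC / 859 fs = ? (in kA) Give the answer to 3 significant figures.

(93.8e-9) / (859e-15) = 0.1092e6 A

109 kA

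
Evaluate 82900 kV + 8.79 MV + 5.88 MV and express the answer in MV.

In MV:
  82900 kV = 82900e-3 MV = 82.9
  8.79 MV → 8.79
  5.88 MV → 5.88
Sum: 82.9 + 8.79 + 5.88 = 97.57

97.57 MV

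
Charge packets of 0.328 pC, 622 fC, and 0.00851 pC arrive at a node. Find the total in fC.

In fC:
  0.328 pC = 0.328e3 fC = 328
  622 fC → 622
  0.00851 pC = 0.00851e3 fC = 8.51
Sum: 328 + 622 + 8.51 = 958.51

958.51 fC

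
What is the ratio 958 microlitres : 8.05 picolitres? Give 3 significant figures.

(958e-6) / (8.05e-12) = 119e6

119000000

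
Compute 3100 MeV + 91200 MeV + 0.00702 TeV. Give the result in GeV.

In GeV:
  3100 MeV = 3100 × 10⁻³ GeV = 3.1
  91200 MeV = 91200 × 10⁻³ GeV = 91.2
  0.00702 TeV = 0.00702 × 10³ GeV = 7.02
Sum: 3.1 + 91.2 + 7.02 = 101.32

101.32 GeV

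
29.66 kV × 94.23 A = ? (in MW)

29.66e3 × 94.23 = 2794.8618e3 W

2.7948618 MW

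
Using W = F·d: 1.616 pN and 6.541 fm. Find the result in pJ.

0.000000000000010570256 pJ

1.616e-12 × 6.541e-15 = 10.570256e-27 J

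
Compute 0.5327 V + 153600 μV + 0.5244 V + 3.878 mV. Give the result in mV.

1214.578 mV

In mV:
  0.5327 V = 0.5327 × 10³ mV = 532.7
  153600 μV = 153600 × 10⁻³ mV = 153.6
  0.5244 V = 0.5244 × 10³ mV = 524.4
  3.878 mV → 3.878
Sum: 532.7 + 153.6 + 524.4 + 3.878 = 1214.578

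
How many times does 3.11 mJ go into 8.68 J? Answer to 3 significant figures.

2790

(8.68) / (3.11 × 10⁻³) = 2.791 × 10³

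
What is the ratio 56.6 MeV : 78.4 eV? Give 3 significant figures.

722000

(56.6 × 10⁶) / (78.4) = 0.7219 × 10⁶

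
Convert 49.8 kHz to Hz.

kilo = 10^3, (no prefix) = 10^0; factor is 10^3.
49.8 × 10^3 = 49800

49800 Hz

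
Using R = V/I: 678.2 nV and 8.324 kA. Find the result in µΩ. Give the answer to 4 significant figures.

0.00008148 µΩ

(678.2 × 10^-9) / (8.324 × 10^3) = 81.4753 × 10^-12 Ω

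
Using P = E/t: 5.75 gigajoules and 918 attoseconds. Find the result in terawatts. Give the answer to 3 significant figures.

6260000000000 terawatts

(5.75 × 10⁹) / (918 × 10⁻¹⁸) = 0.0062636 × 10²⁷ W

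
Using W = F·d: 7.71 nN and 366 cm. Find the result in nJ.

7.71 × 10^-9 × 366 × 10^-2 = 2821.86 × 10^-11 J

28.2186 nJ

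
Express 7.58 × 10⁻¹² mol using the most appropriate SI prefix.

= 7.58 × 10⁻¹² mol; 10⁻¹² is pico.

7.58 pmol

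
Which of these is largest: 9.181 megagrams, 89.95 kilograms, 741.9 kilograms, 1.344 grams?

9.181 megagrams = 9181000 grams
89.95 kilograms = 89950 grams
741.9 kilograms = 741900 grams
1.344 grams = 1.344 grams

9.181 megagrams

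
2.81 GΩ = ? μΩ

giga = 1e9, micro = 1e-6; factor is 1e15.
2.81 × 1e15 = 2810000000000000

2810000000000000 μΩ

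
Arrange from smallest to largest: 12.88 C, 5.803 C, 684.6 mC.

684.6 mC < 5.803 C < 12.88 C

12.88 C = 12.88 C
5.803 C = 5.803 C
684.6 mC = 0.6846 C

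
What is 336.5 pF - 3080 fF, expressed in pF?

In pF:
  336.5 pF → 336.5
  3080 fF = 3080 × 10⁻³ pF = 3.08
Difference: 336.5 - 3.08 = 333.42

333.42 pF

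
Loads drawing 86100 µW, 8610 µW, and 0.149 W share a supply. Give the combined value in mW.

243.71 mW

In mW:
  86100 µW = 86100e-3 mW = 86.1
  8610 µW = 8610e-3 mW = 8.61
  0.149 W = 0.149e3 mW = 149
Sum: 86.1 + 8.61 + 149 = 243.71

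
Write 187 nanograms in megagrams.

0.000000000000187 megagrams

nano = 10^-9, mega = 10^6; factor is 10^-15.
187 × 10^-15 = 0.000000000000187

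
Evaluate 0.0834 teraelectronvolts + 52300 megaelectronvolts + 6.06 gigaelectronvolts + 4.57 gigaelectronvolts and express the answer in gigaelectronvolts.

In gigaelectronvolts:
  0.0834 teraelectronvolts = 0.0834e3 gigaelectronvolts = 83.4
  52300 megaelectronvolts = 52300e-3 gigaelectronvolts = 52.3
  6.06 gigaelectronvolts → 6.06
  4.57 gigaelectronvolts → 4.57
Sum: 83.4 + 52.3 + 6.06 + 4.57 = 146.33

146.33 gigaelectronvolts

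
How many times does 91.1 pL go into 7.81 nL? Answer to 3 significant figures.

85.7

(7.81e-9) / (91.1e-12) = 0.08573e3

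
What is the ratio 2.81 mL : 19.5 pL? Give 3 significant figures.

(2.81 × 10^-3) / (19.5 × 10^-12) = 0.1441 × 10^9

144000000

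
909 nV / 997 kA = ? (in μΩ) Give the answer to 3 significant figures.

(909 × 10^-9) / (997 × 10^3) = 0.91174 × 10^-12 Ω

0.000000912 μΩ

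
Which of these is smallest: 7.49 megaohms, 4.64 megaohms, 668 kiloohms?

668 kiloohms

7.49 megaohms = 7490000 ohms
4.64 megaohms = 4640000 ohms
668 kiloohms = 668000 ohms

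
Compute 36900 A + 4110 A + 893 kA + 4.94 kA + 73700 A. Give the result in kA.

1012.65 kA

In kA:
  36900 A = 36900 × 10^-3 kA = 36.9
  4110 A = 4110 × 10^-3 kA = 4.11
  893 kA → 893
  4.94 kA → 4.94
  73700 A = 73700 × 10^-3 kA = 73.7
Sum: 36.9 + 4.11 + 893 + 4.94 + 73.7 = 1012.65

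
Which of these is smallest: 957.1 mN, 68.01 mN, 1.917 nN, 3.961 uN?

1.917 nN

957.1 mN = 0.9571 N
68.01 mN = 0.06801 N
1.917 nN = 0.000000001917 N
3.961 uN = 0.000003961 N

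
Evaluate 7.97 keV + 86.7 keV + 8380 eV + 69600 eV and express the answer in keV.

In keV:
  7.97 keV → 7.97
  86.7 keV → 86.7
  8380 eV = 8380 × 10^-3 keV = 8.38
  69600 eV = 69600 × 10^-3 keV = 69.6
Sum: 7.97 + 86.7 + 8.38 + 69.6 = 172.65

172.65 keV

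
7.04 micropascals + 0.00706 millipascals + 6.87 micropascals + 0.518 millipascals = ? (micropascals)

In micropascals:
  7.04 micropascals → 7.04
  0.00706 millipascals = 0.00706 × 10³ micropascals = 7.06
  6.87 micropascals → 6.87
  0.518 millipascals = 0.518 × 10³ micropascals = 518
Sum: 7.04 + 7.06 + 6.87 + 518 = 538.97

538.97 micropascals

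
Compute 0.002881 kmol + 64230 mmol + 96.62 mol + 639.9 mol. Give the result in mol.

In mol:
  0.002881 kmol = 0.002881 × 10³ mol = 2.881
  64230 mmol = 64230 × 10⁻³ mol = 64.23
  96.62 mol → 96.62
  639.9 mol → 639.9
Sum: 2.881 + 64.23 + 96.62 + 639.9 = 803.631

803.631 mol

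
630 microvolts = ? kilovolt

micro = 1e-6, kilo = 1e3; factor is 1e-9.
630 × 1e-9 = 0.00000063

0.00000063 kilovolts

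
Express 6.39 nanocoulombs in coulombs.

nano = 1e-9, (no prefix) = 1e0; factor is 1e-9.
6.39 × 1e-9 = 0.00000000639

0.00000000639 coulombs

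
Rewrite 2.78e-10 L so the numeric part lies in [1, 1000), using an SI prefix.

278 pL

= 278e-12 L; 1e-12 is pico.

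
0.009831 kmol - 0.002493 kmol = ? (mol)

7.338 mol

In mol:
  0.009831 kmol = 0.009831 × 10³ mol = 9.831
  0.002493 kmol = 0.002493 × 10³ mol = 2.493
Difference: 9.831 - 2.493 = 7.338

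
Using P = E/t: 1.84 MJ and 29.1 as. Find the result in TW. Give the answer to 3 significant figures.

(1.84 × 10⁶) / (29.1 × 10⁻¹⁸) = 0.06323 × 10²⁴ W

63200000000 TW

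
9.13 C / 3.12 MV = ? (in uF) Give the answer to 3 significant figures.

2.93 uF

(9.13) / (3.12e6) = 2.9263e-6 F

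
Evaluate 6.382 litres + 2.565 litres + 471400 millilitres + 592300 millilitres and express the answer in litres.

1072.647 litres

In litres:
  6.382 litres → 6.382
  2.565 litres → 2.565
  471400 millilitres = 471400 × 10⁻³ litres = 471.4
  592300 millilitres = 592300 × 10⁻³ litres = 592.3
Sum: 6.382 + 2.565 + 471.4 + 592.3 = 1072.647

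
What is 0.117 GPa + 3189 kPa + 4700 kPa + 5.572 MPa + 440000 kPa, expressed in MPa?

570.461 MPa

In MPa:
  0.117 GPa = 0.117 × 10^3 MPa = 117
  3189 kPa = 3189 × 10^-3 MPa = 3.189
  4700 kPa = 4700 × 10^-3 MPa = 4.7
  5.572 MPa → 5.572
  440000 kPa = 440000 × 10^-3 MPa = 440
Sum: 117 + 3.189 + 4.7 + 5.572 + 440 = 570.461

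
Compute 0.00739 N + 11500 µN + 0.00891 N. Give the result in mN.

27.8 mN

In mN:
  0.00739 N = 0.00739 × 10^3 mN = 7.39
  11500 µN = 11500 × 10^-3 mN = 11.5
  0.00891 N = 0.00891 × 10^3 mN = 8.91
Sum: 7.39 + 11.5 + 8.91 = 27.8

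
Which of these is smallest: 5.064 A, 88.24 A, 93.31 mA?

93.31 mA

5.064 A = 5.064 A
88.24 A = 88.24 A
93.31 mA = 0.09331 A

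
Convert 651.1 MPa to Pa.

mega = 10⁶, (no prefix) = 10⁰; factor is 10⁶.
651.1 × 10⁶ = 651100000

651100000 Pa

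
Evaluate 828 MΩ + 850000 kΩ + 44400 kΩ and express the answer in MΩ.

In MΩ:
  828 MΩ → 828
  850000 kΩ = 850000 × 10⁻³ MΩ = 850
  44400 kΩ = 44400 × 10⁻³ MΩ = 44.4
Sum: 828 + 850 + 44.4 = 1722.4

1722.4 MΩ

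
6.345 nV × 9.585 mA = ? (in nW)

0.060816825 nW

6.345e-9 × 9.585e-3 = 60.816825e-12 W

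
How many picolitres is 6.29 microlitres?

micro = 10⁻⁶, pico = 10⁻¹²; factor is 10⁶.
6.29 × 10⁶ = 6290000

6290000 picolitres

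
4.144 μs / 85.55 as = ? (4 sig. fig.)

48440000000

(4.144 × 10^-6) / (85.55 × 10^-18) = 0.04844 × 10^12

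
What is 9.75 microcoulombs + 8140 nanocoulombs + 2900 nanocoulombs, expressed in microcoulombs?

20.79 microcoulombs

In microcoulombs:
  9.75 microcoulombs → 9.75
  8140 nanocoulombs = 8140e-3 microcoulombs = 8.14
  2900 nanocoulombs = 2900e-3 microcoulombs = 2.9
Sum: 9.75 + 8.14 + 2.9 = 20.79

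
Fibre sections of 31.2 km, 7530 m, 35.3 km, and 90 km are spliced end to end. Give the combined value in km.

164.03 km

In km:
  31.2 km → 31.2
  7530 m = 7530e-3 km = 7.53
  35.3 km → 35.3
  90 km → 90
Sum: 31.2 + 7.53 + 35.3 + 90 = 164.03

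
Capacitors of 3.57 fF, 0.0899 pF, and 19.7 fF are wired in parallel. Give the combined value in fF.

In fF:
  3.57 fF → 3.57
  0.0899 pF = 0.0899e3 fF = 89.9
  19.7 fF → 19.7
Sum: 3.57 + 89.9 + 19.7 = 113.17

113.17 fF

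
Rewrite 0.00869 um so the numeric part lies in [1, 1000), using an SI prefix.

8.69 nm

= 8.69e-9 m; 1e-9 is nano.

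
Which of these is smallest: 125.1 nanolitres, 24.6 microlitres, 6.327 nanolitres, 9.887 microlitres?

125.1 nanolitres = 0.0000001251 litres
24.6 microlitres = 0.0000246 litres
6.327 nanolitres = 0.000000006327 litres
9.887 microlitres = 0.000009887 litres

6.327 nanolitres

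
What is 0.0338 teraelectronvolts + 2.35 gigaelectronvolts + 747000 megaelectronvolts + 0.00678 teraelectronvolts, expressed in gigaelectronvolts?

In gigaelectronvolts:
  0.0338 teraelectronvolts = 0.0338 × 10^3 gigaelectronvolts = 33.8
  2.35 gigaelectronvolts → 2.35
  747000 megaelectronvolts = 747000 × 10^-3 gigaelectronvolts = 747
  0.00678 teraelectronvolts = 0.00678 × 10^3 gigaelectronvolts = 6.78
Sum: 33.8 + 2.35 + 747 + 6.78 = 789.93

789.93 gigaelectronvolts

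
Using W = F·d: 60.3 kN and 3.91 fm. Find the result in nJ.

0.235773 nJ

60.3e3 × 3.91e-15 = 235.773e-12 J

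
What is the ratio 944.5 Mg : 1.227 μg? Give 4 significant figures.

769800000000000

(944.5e6) / (1.227e-6) = 769.76e12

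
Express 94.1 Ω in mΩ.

94100 mΩ

(no prefix) = 10^0, milli = 10^-3; factor is 10^3.
94.1 × 10^3 = 94100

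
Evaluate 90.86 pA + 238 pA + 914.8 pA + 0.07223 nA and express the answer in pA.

1315.89 pA

In pA:
  90.86 pA → 90.86
  238 pA → 238
  914.8 pA → 914.8
  0.07223 nA = 0.07223 × 10^3 pA = 72.23
Sum: 90.86 + 238 + 914.8 + 72.23 = 1315.89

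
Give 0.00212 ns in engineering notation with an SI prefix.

= 2.12e-12 s; 1e-12 is pico.

2.12 ps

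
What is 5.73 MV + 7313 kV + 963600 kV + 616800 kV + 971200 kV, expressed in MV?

In MV:
  5.73 MV → 5.73
  7313 kV = 7313 × 10^-3 MV = 7.313
  963600 kV = 963600 × 10^-3 MV = 963.6
  616800 kV = 616800 × 10^-3 MV = 616.8
  971200 kV = 971200 × 10^-3 MV = 971.2
Sum: 5.73 + 7.313 + 963.6 + 616.8 + 971.2 = 2564.643

2564.643 MV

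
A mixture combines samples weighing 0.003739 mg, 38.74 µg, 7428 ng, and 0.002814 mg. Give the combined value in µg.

52.721 µg

In µg:
  0.003739 mg = 0.003739 × 10³ µg = 3.739
  38.74 µg → 38.74
  7428 ng = 7428 × 10⁻³ µg = 7.428
  0.002814 mg = 0.002814 × 10³ µg = 2.814
Sum: 3.739 + 38.74 + 7.428 + 2.814 = 52.721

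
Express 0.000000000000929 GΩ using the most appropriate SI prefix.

= 929e-6 Ω; 1e-6 is micro.

929 μΩ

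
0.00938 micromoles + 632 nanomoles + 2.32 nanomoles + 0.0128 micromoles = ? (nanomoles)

656.5 nanomoles

In nanomoles:
  0.00938 micromoles = 0.00938 × 10^3 nanomoles = 9.38
  632 nanomoles → 632
  2.32 nanomoles → 2.32
  0.0128 micromoles = 0.0128 × 10^3 nanomoles = 12.8
Sum: 9.38 + 632 + 2.32 + 12.8 = 656.5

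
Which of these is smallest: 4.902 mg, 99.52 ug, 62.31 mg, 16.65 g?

4.902 mg = 0.004902 g
99.52 ug = 0.00009952 g
62.31 mg = 0.06231 g
16.65 g = 16.65 g

99.52 ug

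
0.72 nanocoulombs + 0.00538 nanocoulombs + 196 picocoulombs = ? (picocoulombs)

921.38 picocoulombs

In picocoulombs:
  0.72 nanocoulombs = 0.72 × 10³ picocoulombs = 720
  0.00538 nanocoulombs = 0.00538 × 10³ picocoulombs = 5.38
  196 picocoulombs → 196
Sum: 720 + 5.38 + 196 = 921.38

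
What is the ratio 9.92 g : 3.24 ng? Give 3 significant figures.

(9.92) / (3.24 × 10⁻⁹) = 3.062 × 10⁹

3060000000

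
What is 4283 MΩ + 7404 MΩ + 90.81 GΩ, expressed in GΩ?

102.497 GΩ

In GΩ:
  4283 MΩ = 4283 × 10^-3 GΩ = 4.283
  7404 MΩ = 7404 × 10^-3 GΩ = 7.404
  90.81 GΩ → 90.81
Sum: 4.283 + 7.404 + 90.81 = 102.497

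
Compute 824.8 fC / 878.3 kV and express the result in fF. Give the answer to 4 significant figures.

0.0009391 fF

(824.8 × 10⁻¹⁵) / (878.3 × 10³) = 0.939087 × 10⁻¹⁸ F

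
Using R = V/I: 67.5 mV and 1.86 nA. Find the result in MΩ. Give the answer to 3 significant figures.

(67.5e-3) / (1.86e-9) = 36.29e6 Ω

36.3 MΩ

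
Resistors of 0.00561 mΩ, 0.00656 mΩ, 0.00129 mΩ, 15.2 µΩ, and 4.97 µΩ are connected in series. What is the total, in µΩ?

In µΩ:
  0.00561 mΩ = 0.00561e3 µΩ = 5.61
  0.00656 mΩ = 0.00656e3 µΩ = 6.56
  0.00129 mΩ = 0.00129e3 µΩ = 1.29
  15.2 µΩ → 15.2
  4.97 µΩ → 4.97
Sum: 5.61 + 6.56 + 1.29 + 15.2 + 4.97 = 33.63

33.63 µΩ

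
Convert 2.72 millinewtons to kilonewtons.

0.00000272 kilonewtons

milli = 1e-3, kilo = 1e3; factor is 1e-6.
2.72 × 1e-6 = 0.00000272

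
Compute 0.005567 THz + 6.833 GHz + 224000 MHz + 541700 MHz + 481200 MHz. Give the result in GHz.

1259.3 GHz

In GHz:
  0.005567 THz = 0.005567 × 10^3 GHz = 5.567
  6.833 GHz → 6.833
  224000 MHz = 224000 × 10^-3 GHz = 224
  541700 MHz = 541700 × 10^-3 GHz = 541.7
  481200 MHz = 481200 × 10^-3 GHz = 481.2
Sum: 5.567 + 6.833 + 224 + 541.7 + 481.2 = 1259.3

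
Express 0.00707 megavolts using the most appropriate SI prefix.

7.07 kilovolts

= 7.07 × 10^3 volts; 10^3 is kilo.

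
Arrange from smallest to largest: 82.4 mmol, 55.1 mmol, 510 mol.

82.4 mmol = 0.0824 mol
55.1 mmol = 0.0551 mol
510 mol = 510 mol

55.1 mmol < 82.4 mmol < 510 mol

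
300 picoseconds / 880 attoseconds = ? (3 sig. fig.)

(300 × 10^-12) / (880 × 10^-18) = 0.3409 × 10^6

341000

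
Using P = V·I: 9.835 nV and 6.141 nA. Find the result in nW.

0.000000060396735 nW

9.835 × 10⁻⁹ × 6.141 × 10⁻⁹ = 60.396735 × 10⁻¹⁸ W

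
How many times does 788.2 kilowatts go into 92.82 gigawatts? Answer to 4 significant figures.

117800

(92.82 × 10^9) / (788.2 × 10^3) = 0.11776 × 10^6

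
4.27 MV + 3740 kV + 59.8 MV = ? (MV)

In MV:
  4.27 MV → 4.27
  3740 kV = 3740 × 10^-3 MV = 3.74
  59.8 MV → 59.8
Sum: 4.27 + 3.74 + 59.8 = 67.81

67.81 MV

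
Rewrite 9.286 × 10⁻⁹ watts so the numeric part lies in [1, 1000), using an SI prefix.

9.286 nanowatts

= 9.286 × 10⁻⁹ watts; 10⁻⁹ is nano.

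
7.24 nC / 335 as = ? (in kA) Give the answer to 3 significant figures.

(7.24 × 10⁻⁹) / (335 × 10⁻¹⁸) = 0.021612 × 10⁹ A

21600 kA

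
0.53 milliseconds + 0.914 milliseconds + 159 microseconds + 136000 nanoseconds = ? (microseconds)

In microseconds:
  0.53 milliseconds = 0.53 × 10³ microseconds = 530
  0.914 milliseconds = 0.914 × 10³ microseconds = 914
  159 microseconds → 159
  136000 nanoseconds = 136000 × 10⁻³ microseconds = 136
Sum: 530 + 914 + 159 + 136 = 1739

1739 microseconds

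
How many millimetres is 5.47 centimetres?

54.7 millimetres

centi = 1e-2, milli = 1e-3; factor is 1e1.
5.47 × 1e1 = 54.7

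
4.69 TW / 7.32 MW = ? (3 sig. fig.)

(4.69 × 10¹²) / (7.32 × 10⁶) = 0.6407 × 10⁶

641000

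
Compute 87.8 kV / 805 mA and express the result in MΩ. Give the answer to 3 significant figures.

(87.8 × 10³) / (805 × 10⁻³) = 0.10907 × 10⁶ Ω

0.109 MΩ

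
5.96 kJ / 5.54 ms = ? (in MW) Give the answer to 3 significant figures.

1.08 MW

(5.96 × 10³) / (5.54 × 10⁻³) = 1.0758 × 10⁶ W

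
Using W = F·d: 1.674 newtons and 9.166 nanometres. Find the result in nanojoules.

1.674 × 9.166 × 10⁻⁹ = 15.343884 × 10⁻⁹ J

15.343884 nanojoules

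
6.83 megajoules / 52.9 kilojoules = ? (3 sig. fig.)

(6.83 × 10⁶) / (52.9 × 10³) = 0.1291 × 10³

129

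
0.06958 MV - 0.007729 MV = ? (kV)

In kV:
  0.06958 MV = 0.06958 × 10³ kV = 69.58
  0.007729 MV = 0.007729 × 10³ kV = 7.729
Difference: 69.58 - 7.729 = 61.851

61.851 kV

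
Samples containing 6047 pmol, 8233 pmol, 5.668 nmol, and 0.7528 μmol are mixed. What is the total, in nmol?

772.748 nmol

In nmol:
  6047 pmol = 6047e-3 nmol = 6.047
  8233 pmol = 8233e-3 nmol = 8.233
  5.668 nmol → 5.668
  0.7528 μmol = 0.7528e3 nmol = 752.8
Sum: 6.047 + 8.233 + 5.668 + 752.8 = 772.748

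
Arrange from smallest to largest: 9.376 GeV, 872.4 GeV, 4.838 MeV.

9.376 GeV = 9376000000 eV
872.4 GeV = 872400000000 eV
4.838 MeV = 4838000 eV

4.838 MeV < 9.376 GeV < 872.4 GeV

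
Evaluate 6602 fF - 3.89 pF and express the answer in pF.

In pF:
  6602 fF = 6602 × 10^-3 pF = 6.602
  3.89 pF → 3.89
Difference: 6.602 - 3.89 = 2.712

2.712 pF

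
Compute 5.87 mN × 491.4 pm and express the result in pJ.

2.884518 pJ

5.87 × 10⁻³ × 491.4 × 10⁻¹² = 2884.518 × 10⁻¹⁵ J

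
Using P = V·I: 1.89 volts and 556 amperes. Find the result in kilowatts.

1.05084 kilowatts

1.89 × 556 = 1050.84 W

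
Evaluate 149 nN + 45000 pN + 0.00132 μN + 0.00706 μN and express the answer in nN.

202.38 nN

In nN:
  149 nN → 149
  45000 pN = 45000 × 10⁻³ nN = 45
  0.00132 μN = 0.00132 × 10³ nN = 1.32
  0.00706 μN = 0.00706 × 10³ nN = 7.06
Sum: 149 + 45 + 1.32 + 7.06 = 202.38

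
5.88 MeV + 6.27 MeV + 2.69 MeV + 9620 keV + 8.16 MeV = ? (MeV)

32.62 MeV

In MeV:
  5.88 MeV → 5.88
  6.27 MeV → 6.27
  2.69 MeV → 2.69
  9620 keV = 9620e-3 MeV = 9.62
  8.16 MeV → 8.16
Sum: 5.88 + 6.27 + 2.69 + 9.62 + 8.16 = 32.62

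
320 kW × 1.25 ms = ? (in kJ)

0.4 kJ

320 × 10³ × 1.25 × 10⁻³ = 400 J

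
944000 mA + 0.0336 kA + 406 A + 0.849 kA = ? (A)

2232.6 A

In A:
  944000 mA = 944000 × 10^-3 A = 944
  0.0336 kA = 0.0336 × 10^3 A = 33.6
  406 A → 406
  0.849 kA = 0.849 × 10^3 A = 849
Sum: 944 + 33.6 + 406 + 849 = 2232.6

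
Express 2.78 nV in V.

nano = 10^-9, (no prefix) = 10^0; factor is 10^-9.
2.78 × 10^-9 = 0.00000000278

0.00000000278 V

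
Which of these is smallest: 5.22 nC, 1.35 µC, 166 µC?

5.22 nC = 0.00000000522 C
1.35 µC = 0.00000135 C
166 µC = 0.000166 C

5.22 nC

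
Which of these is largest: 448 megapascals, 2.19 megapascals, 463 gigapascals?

448 megapascals = 448000000 pascals
2.19 megapascals = 2190000 pascals
463 gigapascals = 463000000000 pascals

463 gigapascals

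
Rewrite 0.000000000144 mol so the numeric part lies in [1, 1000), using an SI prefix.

= 144 × 10⁻¹² mol; 10⁻¹² is pico.

144 pmol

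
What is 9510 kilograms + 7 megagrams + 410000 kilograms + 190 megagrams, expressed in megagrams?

In megagrams:
  9510 kilograms = 9510 × 10^-3 megagrams = 9.51
  7 megagrams → 7
  410000 kilograms = 410000 × 10^-3 megagrams = 410
  190 megagrams → 190
Sum: 9.51 + 7 + 410 + 190 = 616.51

616.51 megagrams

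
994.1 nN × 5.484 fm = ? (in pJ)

994.1 × 10^-9 × 5.484 × 10^-15 = 5451.6444 × 10^-24 J

0.0000000054516444 pJ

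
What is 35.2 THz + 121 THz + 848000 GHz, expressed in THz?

1004.2 THz

In THz:
  35.2 THz → 35.2
  121 THz → 121
  848000 GHz = 848000 × 10^-3 THz = 848
Sum: 35.2 + 121 + 848 = 1004.2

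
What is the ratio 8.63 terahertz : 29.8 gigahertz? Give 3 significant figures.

(8.63e12) / (29.8e9) = 0.2896e3

290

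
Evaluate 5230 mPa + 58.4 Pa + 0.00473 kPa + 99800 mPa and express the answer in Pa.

In Pa:
  5230 mPa = 5230e-3 Pa = 5.23
  58.4 Pa → 58.4
  0.00473 kPa = 0.00473e3 Pa = 4.73
  99800 mPa = 99800e-3 Pa = 99.8
Sum: 5.23 + 58.4 + 4.73 + 99.8 = 168.16

168.16 Pa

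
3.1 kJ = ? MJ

0.0031 MJ

kilo = 1e3, mega = 1e6; factor is 1e-3.
3.1 × 1e-3 = 0.0031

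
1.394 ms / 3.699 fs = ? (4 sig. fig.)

(1.394 × 10⁻³) / (3.699 × 10⁻¹⁵) = 0.37686 × 10¹²

376900000000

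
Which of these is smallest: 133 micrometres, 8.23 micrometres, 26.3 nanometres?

133 micrometres = 0.000133 metres
8.23 micrometres = 0.00000823 metres
26.3 nanometres = 0.0000000263 metres

26.3 nanometres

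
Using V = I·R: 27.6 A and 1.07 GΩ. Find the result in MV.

27.6 × 1.07 × 10⁹ = 29.532 × 10⁹ V

29532 MV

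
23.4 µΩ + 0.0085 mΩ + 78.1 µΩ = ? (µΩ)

110 µΩ

In µΩ:
  23.4 µΩ → 23.4
  0.0085 mΩ = 0.0085 × 10³ µΩ = 8.5
  78.1 µΩ → 78.1
Sum: 23.4 + 8.5 + 78.1 = 110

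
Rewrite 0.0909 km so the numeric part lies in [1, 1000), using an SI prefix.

90.9 m

= 90.9 m; mantissa already in [1, 1000).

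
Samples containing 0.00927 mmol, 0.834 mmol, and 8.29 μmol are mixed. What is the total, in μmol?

851.56 μmol

In μmol:
  0.00927 mmol = 0.00927 × 10³ μmol = 9.27
  0.834 mmol = 0.834 × 10³ μmol = 834
  8.29 μmol → 8.29
Sum: 9.27 + 834 + 8.29 = 851.56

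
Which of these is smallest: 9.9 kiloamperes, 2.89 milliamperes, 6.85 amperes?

9.9 kiloamperes = 9900 amperes
2.89 milliamperes = 0.00289 amperes
6.85 amperes = 6.85 amperes

2.89 milliamperes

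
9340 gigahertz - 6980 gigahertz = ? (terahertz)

In terahertz:
  9340 gigahertz = 9340e-3 terahertz = 9.34
  6980 gigahertz = 6980e-3 terahertz = 6.98
Difference: 9.34 - 6.98 = 2.36

2.36 terahertz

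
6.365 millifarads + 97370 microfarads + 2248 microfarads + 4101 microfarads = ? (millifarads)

110.084 millifarads

In millifarads:
  6.365 millifarads → 6.365
  97370 microfarads = 97370e-3 millifarads = 97.37
  2248 microfarads = 2248e-3 millifarads = 2.248
  4101 microfarads = 4101e-3 millifarads = 4.101
Sum: 6.365 + 97.37 + 2.248 + 4.101 = 110.084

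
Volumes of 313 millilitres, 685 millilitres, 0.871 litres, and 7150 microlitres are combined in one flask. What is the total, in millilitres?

1876.15 millilitres

In millilitres:
  313 millilitres → 313
  685 millilitres → 685
  0.871 litres = 0.871 × 10³ millilitres = 871
  7150 microlitres = 7150 × 10⁻³ millilitres = 7.15
Sum: 313 + 685 + 871 + 7.15 = 1876.15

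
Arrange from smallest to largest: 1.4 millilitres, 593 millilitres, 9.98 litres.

1.4 millilitres < 593 millilitres < 9.98 litres

1.4 millilitres = 0.0014 litres
593 millilitres = 0.593 litres
9.98 litres = 9.98 litres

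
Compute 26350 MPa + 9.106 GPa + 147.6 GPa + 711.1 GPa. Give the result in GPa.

894.156 GPa

In GPa:
  26350 MPa = 26350 × 10⁻³ GPa = 26.35
  9.106 GPa → 9.106
  147.6 GPa → 147.6
  711.1 GPa → 711.1
Sum: 26.35 + 9.106 + 147.6 + 711.1 = 894.156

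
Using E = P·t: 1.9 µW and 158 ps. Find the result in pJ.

0.0003002 pJ

1.9e-6 × 158e-12 = 300.2e-18 J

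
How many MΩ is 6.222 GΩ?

6222 MΩ

giga = 10^9, mega = 10^6; factor is 10^3.
6.222 × 10^3 = 6222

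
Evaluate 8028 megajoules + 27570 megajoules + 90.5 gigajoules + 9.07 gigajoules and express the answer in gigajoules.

135.168 gigajoules

In gigajoules:
  8028 megajoules = 8028e-3 gigajoules = 8.028
  27570 megajoules = 27570e-3 gigajoules = 27.57
  90.5 gigajoules → 90.5
  9.07 gigajoules → 9.07
Sum: 8.028 + 27.57 + 90.5 + 9.07 = 135.168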